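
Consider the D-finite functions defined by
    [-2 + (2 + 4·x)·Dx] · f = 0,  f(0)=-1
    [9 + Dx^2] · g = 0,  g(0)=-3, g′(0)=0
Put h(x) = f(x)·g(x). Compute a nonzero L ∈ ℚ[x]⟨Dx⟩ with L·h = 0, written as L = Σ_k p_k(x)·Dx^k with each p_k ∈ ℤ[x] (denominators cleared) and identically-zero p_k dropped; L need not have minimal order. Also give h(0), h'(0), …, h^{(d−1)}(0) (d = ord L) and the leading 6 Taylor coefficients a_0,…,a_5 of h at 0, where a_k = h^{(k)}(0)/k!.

L = (12 + 36·x + 36·x^2) + (-2 - 4·x)·Dx + (1 + 4·x + 4·x^2)·Dx^2  (order 2).
h: a_k = 3, 3, -15, -12, 15, 6, …
ICs: h(0) = 3, h′(0) = 3.

f: a_k = -1, -1, 1/2, -1/2, 5/8, -7/8, …
g: a_k = -3, 0, 27/2, 0, -81/8, 0, …
Sym-product of L_f,L_g gives L₀ (≤ ord 2).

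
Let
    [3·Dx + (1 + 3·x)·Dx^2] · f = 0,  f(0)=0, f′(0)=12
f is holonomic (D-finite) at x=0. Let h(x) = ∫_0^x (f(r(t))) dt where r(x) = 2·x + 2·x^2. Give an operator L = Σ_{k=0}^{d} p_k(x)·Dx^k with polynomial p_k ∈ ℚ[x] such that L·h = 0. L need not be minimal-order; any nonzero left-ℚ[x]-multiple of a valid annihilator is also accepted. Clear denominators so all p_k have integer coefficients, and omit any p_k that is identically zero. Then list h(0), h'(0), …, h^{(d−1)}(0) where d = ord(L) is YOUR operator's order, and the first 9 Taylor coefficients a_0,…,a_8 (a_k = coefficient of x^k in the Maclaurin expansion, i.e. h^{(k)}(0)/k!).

L = (4 + 12·x + 12·x^2)·Dx^2 + (1 + 8·x + 18·x^2 + 12·x^3)·Dx^3  (order 3).
h: a_k = 0, 0, 12, -16, 36, -504/5, 1584/5, -7488/7, 26568/7, …
ICs: h(0) = 0, h′(0) = 0, h′′(0) = 24.

f: a_k = 0, 12, -18, 36, -81, 972/5, -486, 8748/7, -6561/2, …
h₀=f(r): pull back L_f along r ⇒ L₀.
h=∫h₀ ⇒ L = L₀·Dx.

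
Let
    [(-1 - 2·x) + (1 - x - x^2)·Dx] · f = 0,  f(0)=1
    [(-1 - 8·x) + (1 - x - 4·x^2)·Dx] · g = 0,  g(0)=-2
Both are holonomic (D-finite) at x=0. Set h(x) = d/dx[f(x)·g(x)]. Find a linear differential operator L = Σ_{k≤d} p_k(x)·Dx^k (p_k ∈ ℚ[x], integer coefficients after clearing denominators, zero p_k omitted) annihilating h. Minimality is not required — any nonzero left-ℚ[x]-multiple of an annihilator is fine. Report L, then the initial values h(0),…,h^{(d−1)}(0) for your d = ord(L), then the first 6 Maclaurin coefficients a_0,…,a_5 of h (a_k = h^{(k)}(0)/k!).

L = (16 + 18·x - 12·x^2 - 352·x^3 + 12·x^4 + 600·x^5 + 320·x^6) + (-2 - 4·x + 39·x^2 + 8·x^3 - 140·x^4 - 21·x^5 + 140·x^6 + 64·x^7)·Dx  (order 1).
h: a_k = -4, -32, -114, -448, -1400, -4524, …
ICs: h(0) = -4.

f: a_k = 1, 1, 2, 3, 5, 8, …
g: a_k = -2, -2, -10, -18, -58, -130, …
L₀ := L_f ⊗_s L_g (sym. prod.), ord ≤ 1.
Differentiate: ansatz ord ≤ ord L₀ ⇒ L.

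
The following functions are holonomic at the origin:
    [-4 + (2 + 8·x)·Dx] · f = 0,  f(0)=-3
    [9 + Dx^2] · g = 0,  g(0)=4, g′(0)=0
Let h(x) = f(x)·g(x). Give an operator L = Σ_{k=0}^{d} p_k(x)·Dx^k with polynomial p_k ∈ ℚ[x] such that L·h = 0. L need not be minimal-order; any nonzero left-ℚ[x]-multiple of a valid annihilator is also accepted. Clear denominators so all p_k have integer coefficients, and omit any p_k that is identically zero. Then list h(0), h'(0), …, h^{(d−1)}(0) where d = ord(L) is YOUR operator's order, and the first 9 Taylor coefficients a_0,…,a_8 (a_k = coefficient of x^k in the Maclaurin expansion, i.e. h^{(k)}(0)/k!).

L = (21 + 72·x + 144·x^2) + (-4 - 16·x)·Dx + (1 + 8·x + 16·x^2)·Dx^2  (order 2).
h: a_k = -12, -24, 78, 60, -57/2, -201, 11223/20, -17937/10, 6875397/1120, …
ICs: h(0) = -12, h′(0) = -24.

f: a_k = -3, -6, 6, -12, 30, -84, 252, -792, 2574, …
g: a_k = 4, 0, -18, 0, 27/2, 0, -81/20, 0, 729/1120, …
f·g: L₀ = L_f ⊗_s L_g, ord ≤ 1·2.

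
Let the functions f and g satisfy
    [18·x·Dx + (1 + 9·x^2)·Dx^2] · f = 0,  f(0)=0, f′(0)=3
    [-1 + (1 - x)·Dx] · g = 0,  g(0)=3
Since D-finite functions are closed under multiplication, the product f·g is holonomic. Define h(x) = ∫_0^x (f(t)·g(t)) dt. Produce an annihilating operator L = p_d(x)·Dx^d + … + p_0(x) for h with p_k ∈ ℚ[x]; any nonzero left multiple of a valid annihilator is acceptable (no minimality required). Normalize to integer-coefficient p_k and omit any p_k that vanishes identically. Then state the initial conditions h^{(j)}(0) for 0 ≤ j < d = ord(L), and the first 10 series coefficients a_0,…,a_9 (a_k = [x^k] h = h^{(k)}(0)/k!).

f: a_k = 0, 3, 0, -9, 0, 243/5, 0, -2187/7, 0, 2187, …
g: a_k = 3, 3, 3, 3, 3, 3, 3, 3, 3, 3, …
Product ⇒ symmetric product L₀, ord ≤ 2.
∫: right-multiply L₀ by Dx.
L = 18·x·Dx + (2 - 18·x + 36·x^2)·Dx^2 + (-1 + x - 9·x^2 + 9·x^3)·Dx^3  (order 3).
h: a_k = 0, 0, 9/2, 3, -9/2, -18/5, 213/10, 639/35, -7083/70, -3148/35, …
ICs: h(0) = 0, h′(0) = 0, h′′(0) = 9.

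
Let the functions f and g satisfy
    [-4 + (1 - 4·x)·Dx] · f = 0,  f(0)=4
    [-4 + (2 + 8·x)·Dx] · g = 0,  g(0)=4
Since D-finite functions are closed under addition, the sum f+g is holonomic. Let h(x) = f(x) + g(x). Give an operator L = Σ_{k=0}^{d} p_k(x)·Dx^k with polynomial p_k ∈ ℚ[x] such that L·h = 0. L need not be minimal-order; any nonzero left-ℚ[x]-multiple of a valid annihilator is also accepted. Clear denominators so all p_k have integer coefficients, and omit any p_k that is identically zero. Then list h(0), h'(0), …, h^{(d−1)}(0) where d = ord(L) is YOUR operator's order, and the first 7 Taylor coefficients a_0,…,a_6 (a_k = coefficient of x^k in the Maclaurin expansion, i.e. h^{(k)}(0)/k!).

f: a_k = 4, 16, 64, 256, 1024, 4096, 16384, …
g: a_k = 4, 8, -8, 16, -40, 112, -336, …
f+g: L₀ = lclm(L_f,L_g), ord ≤ 1+1.
L = (-40 - 96·x) + (18 + 112·x + 288·x^2)·Dx + (-1 - 12·x + 16·x^2 + 192·x^3)·Dx^2  (order 2).
h: a_k = 8, 24, 56, 272, 984, 4208, 16048, …
ICs: h(0) = 8, h′(0) = 24.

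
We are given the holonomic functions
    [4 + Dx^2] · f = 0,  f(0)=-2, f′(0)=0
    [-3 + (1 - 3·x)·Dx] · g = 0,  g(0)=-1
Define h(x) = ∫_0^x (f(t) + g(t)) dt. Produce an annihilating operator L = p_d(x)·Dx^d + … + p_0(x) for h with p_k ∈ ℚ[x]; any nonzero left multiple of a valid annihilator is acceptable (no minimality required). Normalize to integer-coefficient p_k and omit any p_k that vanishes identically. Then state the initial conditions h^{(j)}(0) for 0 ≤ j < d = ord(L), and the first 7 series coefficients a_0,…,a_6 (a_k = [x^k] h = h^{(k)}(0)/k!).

L = (-348 + 144·x - 216·x^2)·Dx + (44 - 180·x + 216·x^2 - 216·x^3)·Dx^2 + (-87 + 36·x - 54·x^2)·Dx^3 + (11 - 45·x + 54·x^2 - 54·x^3)·Dx^4  (order 4).
h: a_k = 0, -3, -3/2, -5/3, -27/4, -247/15, -81/2, …
ICs: h(0) = 0, h′(0) = -3, h′′(0) = -3, h′′′(0) = -10.

f: a_k = -2, 0, 4, 0, -4/3, 0, 8/45, …
g: a_k = -1, -3, -9, -27, -81, -243, -729, …
Sum ⇒ L₀ = lclm(L_f,L_g) in ℚ(x)⟨Dx⟩.
Integrate: L := L₀·Dx.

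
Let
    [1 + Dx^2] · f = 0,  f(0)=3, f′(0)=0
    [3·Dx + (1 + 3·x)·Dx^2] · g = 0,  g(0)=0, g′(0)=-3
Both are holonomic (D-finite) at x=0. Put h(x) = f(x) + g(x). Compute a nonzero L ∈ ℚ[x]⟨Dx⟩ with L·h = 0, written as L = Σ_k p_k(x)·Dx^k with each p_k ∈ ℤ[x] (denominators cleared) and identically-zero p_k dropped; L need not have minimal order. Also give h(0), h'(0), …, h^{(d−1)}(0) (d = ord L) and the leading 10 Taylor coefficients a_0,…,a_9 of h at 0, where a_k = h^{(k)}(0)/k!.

f: a_k = 3, 0, -3/2, 0, 1/8, 0, -1/240, 0, 1/13440, 0, …
g: a_k = 0, -3, 9/2, -9, 81/4, -243/5, 243/2, -2187/7, 6561/8, -2187, …
h₀=f+g: left-lcm gives L₀, ord ≤ 4.
L = (165 + 18·x + 27·x^2)·Dx + (19 + 63·x + 27·x^2 + 27·x^3)·Dx^2 + (165 + 18·x + 27·x^2)·Dx^3 + (19 + 63·x + 27·x^2 + 27·x^3)·Dx^4  (order 4).
h: a_k = 3, -3, 3, -9, 163/8, -243/5, 29159/240, -2187/7, 11022481/13440, -2187, …
ICs: h(0) = 3, h′(0) = -3, h′′(0) = 6, h′′′(0) = -54.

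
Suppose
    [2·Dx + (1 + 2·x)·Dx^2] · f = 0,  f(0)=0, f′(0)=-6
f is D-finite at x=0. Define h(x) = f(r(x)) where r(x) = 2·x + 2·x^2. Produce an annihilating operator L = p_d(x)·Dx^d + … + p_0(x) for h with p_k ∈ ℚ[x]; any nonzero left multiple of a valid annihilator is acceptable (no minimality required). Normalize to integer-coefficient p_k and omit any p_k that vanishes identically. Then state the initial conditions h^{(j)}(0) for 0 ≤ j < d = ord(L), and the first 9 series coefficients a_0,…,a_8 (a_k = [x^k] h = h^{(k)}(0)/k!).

f: a_k = 0, -6, 6, -8, 12, -96/5, 32, -384/7, 96, …
f∘r: x↦r, Dx↦Dx/r' in L_f ⇒ L₀.
L = 2·Dx + (1 + 2·x)·Dx^2  (order 2).
h: a_k = 0, -12, 12, -16, 24, -192/5, 64, -768/7, 192, …
ICs: h(0) = 0, h′(0) = -12.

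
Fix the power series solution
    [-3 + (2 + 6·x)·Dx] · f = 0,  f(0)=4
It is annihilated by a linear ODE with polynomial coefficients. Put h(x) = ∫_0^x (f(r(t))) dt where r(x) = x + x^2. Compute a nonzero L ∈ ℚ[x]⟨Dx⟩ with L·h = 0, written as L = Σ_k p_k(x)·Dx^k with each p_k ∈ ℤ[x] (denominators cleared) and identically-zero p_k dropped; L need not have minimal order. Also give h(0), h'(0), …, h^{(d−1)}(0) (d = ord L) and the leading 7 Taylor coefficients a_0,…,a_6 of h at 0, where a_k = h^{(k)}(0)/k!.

f: a_k = 4, 6, -9/2, 27/4, -405/32, 1701/64, -15309/256, …
Change of var in L_f (x↦r) gives L₀.
Integrate: L := L₀·Dx.
L = (-3 - 6·x)·Dx + (2 + 6·x + 6·x^2)·Dx^2  (order 2).
h: a_k = 0, 4, 3, 1/2, -9/16, 99/160, -81/128, …
ICs: h(0) = 0, h′(0) = 4.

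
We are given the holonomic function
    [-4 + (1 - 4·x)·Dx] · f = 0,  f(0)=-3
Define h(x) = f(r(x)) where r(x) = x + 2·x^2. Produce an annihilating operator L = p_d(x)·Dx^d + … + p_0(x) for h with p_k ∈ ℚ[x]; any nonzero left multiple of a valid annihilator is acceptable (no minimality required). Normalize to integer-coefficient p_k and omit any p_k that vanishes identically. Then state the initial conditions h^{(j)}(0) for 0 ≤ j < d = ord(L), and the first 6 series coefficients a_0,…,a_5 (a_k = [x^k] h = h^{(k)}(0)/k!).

f: a_k = -3, -12, -48, -192, -768, -3072, …
L₀ from L_f via x↦r, Dx↦r'^{-1}Dx.
L = (4 + 16·x) + (-1 + 4·x + 8·x^2)·Dx  (order 1).
h: a_k = -3, -12, -72, -384, -2112, -11520, …
ICs: h(0) = -3.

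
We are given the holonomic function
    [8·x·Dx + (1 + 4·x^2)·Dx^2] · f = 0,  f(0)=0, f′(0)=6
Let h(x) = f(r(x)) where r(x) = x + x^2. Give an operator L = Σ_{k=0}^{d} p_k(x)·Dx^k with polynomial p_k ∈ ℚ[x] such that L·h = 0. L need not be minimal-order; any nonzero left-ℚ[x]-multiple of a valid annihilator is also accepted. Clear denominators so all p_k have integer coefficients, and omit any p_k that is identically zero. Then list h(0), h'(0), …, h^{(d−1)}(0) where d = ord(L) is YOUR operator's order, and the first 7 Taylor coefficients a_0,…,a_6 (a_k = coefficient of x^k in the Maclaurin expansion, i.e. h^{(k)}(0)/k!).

f: a_k = 0, 6, 0, -8, 0, 96/5, 0, …
h₀=f(r): pull back L_f along r ⇒ L₀.
L = (-2 + 8·x + 32·x^2 + 48·x^3 + 24·x^4)·Dx + (1 + 2·x + 4·x^2 + 16·x^3 + 20·x^4 + 8·x^5)·Dx^2  (order 2).
h: a_k = 0, 6, 6, -8, -24, -24/5, 88, …
ICs: h(0) = 0, h′(0) = 6.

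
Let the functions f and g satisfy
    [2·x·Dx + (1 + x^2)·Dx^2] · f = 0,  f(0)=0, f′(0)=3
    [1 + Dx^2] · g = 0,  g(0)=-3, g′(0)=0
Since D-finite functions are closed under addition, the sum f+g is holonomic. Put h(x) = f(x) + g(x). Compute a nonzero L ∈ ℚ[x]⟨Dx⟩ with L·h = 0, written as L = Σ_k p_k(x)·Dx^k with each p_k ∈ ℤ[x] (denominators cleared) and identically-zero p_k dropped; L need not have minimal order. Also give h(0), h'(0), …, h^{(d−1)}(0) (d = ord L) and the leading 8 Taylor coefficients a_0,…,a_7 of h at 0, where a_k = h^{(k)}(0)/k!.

L = (-22·x + 28·x^3 + 2·x^5)·Dx + (-1 + 7·x^2 + 9·x^4 + x^6)·Dx^2 + (-22·x + 28·x^3 + 2·x^5)·Dx^3 + (-1 + 7·x^2 + 9·x^4 + x^6)·Dx^4  (order 4).
h: a_k = -3, 3, 3/2, -1, -1/8, 3/5, 1/240, -3/7, …
ICs: h(0) = -3, h′(0) = 3, h′′(0) = 3, h′′′(0) = -6.

f: a_k = 0, 3, 0, -1, 0, 3/5, 0, -3/7, …
g: a_k = -3, 0, 3/2, 0, -1/8, 0, 1/240, 0, …
Weyl lclm of L_f,L_g ⇒ L₀ (ord ≤ 4).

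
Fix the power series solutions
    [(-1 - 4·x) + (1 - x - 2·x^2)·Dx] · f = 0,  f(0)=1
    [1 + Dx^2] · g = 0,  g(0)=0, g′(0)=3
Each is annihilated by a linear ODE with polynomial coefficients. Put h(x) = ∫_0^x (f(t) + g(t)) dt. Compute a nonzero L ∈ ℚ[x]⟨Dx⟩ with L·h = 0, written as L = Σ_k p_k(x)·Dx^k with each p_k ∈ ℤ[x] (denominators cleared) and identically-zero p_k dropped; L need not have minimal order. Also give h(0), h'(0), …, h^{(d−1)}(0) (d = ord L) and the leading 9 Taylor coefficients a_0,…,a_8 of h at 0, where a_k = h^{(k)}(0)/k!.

f: a_k = 1, 1, 3, 5, 11, 21, 43, 85, 171, …
g: a_k = 0, 3, 0, -1/2, 0, 1/40, 0, -1/1680, 0, …
Weyl lclm of L_f,L_g ⇒ L₀ (ord ≤ 3).
∫: right-multiply L₀ by Dx.
L = (31 + 146·x + 133·x^2 + 184·x^3 + 20·x^4 + 16·x^5)·Dx + (-7 - 3·x + 3·x^2 + 37·x^3 + 42·x^4 + 12·x^5 + 8·x^6)·Dx^2 + (31 + 146·x + 133·x^2 + 184·x^3 + 20·x^4 + 16·x^5)·Dx^3 + (-7 - 3·x + 3·x^2 + 37·x^3 + 42·x^4 + 12·x^5 + 8·x^6)·Dx^4  (order 4).
h: a_k = 0, 1, 2, 1, 9/8, 11/5, 841/240, 43/7, 142799/13440, …
ICs: h(0) = 0, h′(0) = 1, h′′(0) = 4, h′′′(0) = 6.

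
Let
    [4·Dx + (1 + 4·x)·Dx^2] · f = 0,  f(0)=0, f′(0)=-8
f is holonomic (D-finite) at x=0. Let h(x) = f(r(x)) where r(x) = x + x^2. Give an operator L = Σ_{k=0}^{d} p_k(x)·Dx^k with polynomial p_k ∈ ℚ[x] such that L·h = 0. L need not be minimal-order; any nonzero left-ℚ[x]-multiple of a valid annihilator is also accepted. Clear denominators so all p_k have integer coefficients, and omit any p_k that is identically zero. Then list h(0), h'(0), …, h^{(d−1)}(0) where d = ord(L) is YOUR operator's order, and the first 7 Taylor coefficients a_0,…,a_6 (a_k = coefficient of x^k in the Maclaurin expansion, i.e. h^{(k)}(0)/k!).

f: a_k = 0, -8, 16, -128/3, 128, -2048/5, 4096/3, …
Change of var in L_f (x↦r) gives L₀.
L = 2·Dx + (1 + 2·x)·Dx^2  (order 2).
h: a_k = 0, -8, 8, -32/3, 16, -128/5, 128/3, …
ICs: h(0) = 0, h′(0) = -8.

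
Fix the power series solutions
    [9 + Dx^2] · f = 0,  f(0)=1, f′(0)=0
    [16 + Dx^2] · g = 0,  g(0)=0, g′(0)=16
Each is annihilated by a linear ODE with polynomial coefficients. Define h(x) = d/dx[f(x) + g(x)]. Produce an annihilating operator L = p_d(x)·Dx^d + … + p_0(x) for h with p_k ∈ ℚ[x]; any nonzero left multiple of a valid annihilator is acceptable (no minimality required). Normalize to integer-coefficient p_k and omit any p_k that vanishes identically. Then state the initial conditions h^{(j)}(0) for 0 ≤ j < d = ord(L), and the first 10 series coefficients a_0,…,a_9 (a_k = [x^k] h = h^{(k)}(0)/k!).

L = 144 + 25·Dx^2 + Dx^4  (order 4).
h: a_k = 16, -9, -128, 27/2, 512/3, -243/40, -4096/45, 729/560, 8192/315, -729/4480, …
ICs: h(0) = 16, h′(0) = -9, h′′(0) = -256, h′′′(0) = 81.

f: a_k = 1, 0, -9/2, 0, 27/8, 0, -81/80, 0, 729/4480, 0, …
g: a_k = 0, 16, 0, -128/3, 0, 512/15, 0, -4096/315, 0, 8192/2835, …
Weyl lclm of L_f,L_g ⇒ L₀ (ord ≤ 4).
h₀' ⇒ L via d/dx closure of L₀.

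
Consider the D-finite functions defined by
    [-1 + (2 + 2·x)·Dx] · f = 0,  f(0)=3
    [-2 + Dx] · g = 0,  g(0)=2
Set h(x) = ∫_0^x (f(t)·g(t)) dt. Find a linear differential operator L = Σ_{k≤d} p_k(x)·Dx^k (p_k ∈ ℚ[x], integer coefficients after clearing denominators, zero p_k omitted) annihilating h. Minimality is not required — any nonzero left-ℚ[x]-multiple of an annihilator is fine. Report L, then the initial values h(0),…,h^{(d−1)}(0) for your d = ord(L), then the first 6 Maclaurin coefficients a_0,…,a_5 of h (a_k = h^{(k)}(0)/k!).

f: a_k = 3, 3/2, -3/8, 3/16, -15/128, 21/256, …
g: a_k = 2, 4, 4, 8/3, 4/3, 8/15, …
h₀=f·g: eliminate ⇒ L₀, order ≤ 1·1.
∫: right-multiply L₀ by Dx.
L = (-5 - 4·x)·Dx + (2 + 2·x)·Dx^2  (order 2).
h: a_k = 0, 6, 15/2, 23/4, 103/32, 449/320, …
ICs: h(0) = 0, h′(0) = 6.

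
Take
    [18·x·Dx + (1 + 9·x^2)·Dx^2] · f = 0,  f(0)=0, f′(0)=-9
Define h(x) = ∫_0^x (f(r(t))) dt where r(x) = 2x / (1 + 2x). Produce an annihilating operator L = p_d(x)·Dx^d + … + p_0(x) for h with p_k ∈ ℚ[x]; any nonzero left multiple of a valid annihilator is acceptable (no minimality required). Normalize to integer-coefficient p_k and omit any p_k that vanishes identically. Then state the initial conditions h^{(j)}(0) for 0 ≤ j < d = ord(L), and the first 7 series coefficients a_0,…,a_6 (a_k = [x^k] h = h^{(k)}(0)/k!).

f: a_k = 0, -9, 0, 27, 0, -729/5, 0, …
Substitute x→r, Dx→(1/r')Dx; clear ⇒ L₀.
h=∫₀ˣh₀: take L = L₀·Dx.
L = (4 + 80·x)·Dx^2 + (1 + 4·x + 40·x^2)·Dx^3  (order 3).
h: a_k = 0, 0, -9, 12, 36, -1152/5, 192/5, …
ICs: h(0) = 0, h′(0) = 0, h′′(0) = -18.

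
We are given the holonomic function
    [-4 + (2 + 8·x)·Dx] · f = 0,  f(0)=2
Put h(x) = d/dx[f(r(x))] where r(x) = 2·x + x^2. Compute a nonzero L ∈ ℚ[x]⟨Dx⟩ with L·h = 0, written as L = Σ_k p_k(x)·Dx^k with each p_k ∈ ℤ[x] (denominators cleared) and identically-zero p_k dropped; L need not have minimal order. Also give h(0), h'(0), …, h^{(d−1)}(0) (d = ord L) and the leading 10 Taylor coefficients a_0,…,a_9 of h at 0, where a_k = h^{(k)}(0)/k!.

L = -3 + (-1 - 9·x - 12·x^2 - 4·x^3)·Dx  (order 1).
h: a_k = 8, -24, 144, -912, 6000, -40464, 277536, -1926816, 13499568, -95252880, …
ICs: h(0) = 8.

f: a_k = 2, 4, -4, 8, -20, 56, -168, 528, -1716, 5720, …
Substitute x→r, Dx→(1/r')Dx; clear ⇒ L₀.
Differentiate: ansatz ord ≤ ord L₀ ⇒ L.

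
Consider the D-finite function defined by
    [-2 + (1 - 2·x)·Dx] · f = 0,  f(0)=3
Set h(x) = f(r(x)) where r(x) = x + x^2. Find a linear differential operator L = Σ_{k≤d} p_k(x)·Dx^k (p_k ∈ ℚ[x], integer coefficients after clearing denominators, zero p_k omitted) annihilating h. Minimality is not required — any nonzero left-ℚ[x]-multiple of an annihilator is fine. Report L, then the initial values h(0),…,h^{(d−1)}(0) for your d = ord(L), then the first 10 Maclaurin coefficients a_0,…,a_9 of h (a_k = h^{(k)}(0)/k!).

L = (2 + 4·x) + (-1 + 2·x + 2·x^2)·Dx  (order 1).
h: a_k = 3, 6, 18, 48, 132, 360, 984, 2688, 7344, 20064, …
ICs: h(0) = 3.

f: a_k = 3, 6, 12, 24, 48, 96, 192, 384, 768, 1536, …
h₀=f(r): pull back L_f along r ⇒ L₀.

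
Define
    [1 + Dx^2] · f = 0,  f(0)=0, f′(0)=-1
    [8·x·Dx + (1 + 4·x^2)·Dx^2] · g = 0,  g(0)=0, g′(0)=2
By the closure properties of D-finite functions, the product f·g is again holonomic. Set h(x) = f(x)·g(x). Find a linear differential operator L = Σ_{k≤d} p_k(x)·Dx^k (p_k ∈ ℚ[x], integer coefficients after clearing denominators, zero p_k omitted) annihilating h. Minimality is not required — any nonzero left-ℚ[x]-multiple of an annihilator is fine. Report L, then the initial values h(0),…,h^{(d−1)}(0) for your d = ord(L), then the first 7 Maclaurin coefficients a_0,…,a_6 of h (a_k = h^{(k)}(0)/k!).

f: a_k = 0, -1, 0, 1/6, 0, -1/120, 0, …
g: a_k = 0, 2, 0, -8/3, 0, 32/5, 0, …
h₀=f·g: eliminate ⇒ L₀, order ≤ 2·2.
L = (85 + 944·x^2 + 416·x^4 + 256·x^6 + 256·x^8) + (144·x + 704·x^3 + 768·x^5 + 1024·x^7)·Dx + (90 + 992·x^2 + 576·x^4 + 512·x^6 + 512·x^8)·Dx^2 + (144·x + 704·x^3 + 768·x^5 + 1024·x^7)·Dx^3 + (5 + 48·x^2 + 160·x^4 + 256·x^6 + 256·x^8)·Dx^4  (order 4).
h: a_k = 0, 0, -2, 0, 3, 0, -247/36, …
ICs: h(0) = 0, h′(0) = 0, h′′(0) = -4, h′′′(0) = 0.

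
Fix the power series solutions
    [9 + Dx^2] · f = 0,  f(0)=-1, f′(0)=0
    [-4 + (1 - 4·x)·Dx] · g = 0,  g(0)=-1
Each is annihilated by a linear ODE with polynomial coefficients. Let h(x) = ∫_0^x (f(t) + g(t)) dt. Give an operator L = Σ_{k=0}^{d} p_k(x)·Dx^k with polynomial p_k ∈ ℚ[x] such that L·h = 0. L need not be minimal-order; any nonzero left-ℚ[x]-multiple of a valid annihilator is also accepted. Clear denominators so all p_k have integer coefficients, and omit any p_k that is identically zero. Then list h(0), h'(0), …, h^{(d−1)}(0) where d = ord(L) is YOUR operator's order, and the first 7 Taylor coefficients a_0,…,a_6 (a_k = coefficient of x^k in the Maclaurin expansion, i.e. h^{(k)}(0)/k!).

L = (-3780 + 2592·x - 5184·x^2)·Dx + (369 - 2124·x + 3888·x^2 - 5184·x^3)·Dx^2 + (-420 + 288·x - 576·x^2)·Dx^3 + (41 - 236·x + 432·x^2 - 576·x^3)·Dx^4  (order 4).
h: a_k = 0, -2, -2, -23/6, -16, -415/8, -512/3, …
ICs: h(0) = 0, h′(0) = -2, h′′(0) = -4, h′′′(0) = -23.

f: a_k = -1, 0, 9/2, 0, -27/8, 0, 81/80, …
g: a_k = -1, -4, -16, -64, -256, -1024, -4096, …
Sum ⇒ L₀ = lclm(L_f,L_g) in ℚ(x)⟨Dx⟩.
h=∫h₀ ⇒ L = L₀·Dx.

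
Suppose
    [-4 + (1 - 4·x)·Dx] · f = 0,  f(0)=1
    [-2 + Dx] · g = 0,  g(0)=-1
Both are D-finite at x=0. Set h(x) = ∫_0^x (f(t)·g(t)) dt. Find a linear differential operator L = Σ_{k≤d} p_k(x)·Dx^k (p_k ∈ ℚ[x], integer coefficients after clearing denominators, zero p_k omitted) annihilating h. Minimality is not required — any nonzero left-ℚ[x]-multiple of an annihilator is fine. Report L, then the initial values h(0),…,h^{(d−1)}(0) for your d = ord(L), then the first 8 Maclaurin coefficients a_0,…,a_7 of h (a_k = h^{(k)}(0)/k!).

L = (6 - 8·x)·Dx + (-1 + 4·x)·Dx^2  (order 2).
h: a_k = 0, -1, -3, -26/3, -79/3, -422/5, -12662/45, -303892/315, …
ICs: h(0) = 0, h′(0) = -1.

f: a_k = 1, 4, 16, 64, 256, 1024, 4096, 16384, …
g: a_k = -1, -2, -2, -4/3, -2/3, -4/15, -4/45, -8/315, …
Product ⇒ symmetric product L₀, ord ≤ 1.
∫: right-multiply L₀ by Dx.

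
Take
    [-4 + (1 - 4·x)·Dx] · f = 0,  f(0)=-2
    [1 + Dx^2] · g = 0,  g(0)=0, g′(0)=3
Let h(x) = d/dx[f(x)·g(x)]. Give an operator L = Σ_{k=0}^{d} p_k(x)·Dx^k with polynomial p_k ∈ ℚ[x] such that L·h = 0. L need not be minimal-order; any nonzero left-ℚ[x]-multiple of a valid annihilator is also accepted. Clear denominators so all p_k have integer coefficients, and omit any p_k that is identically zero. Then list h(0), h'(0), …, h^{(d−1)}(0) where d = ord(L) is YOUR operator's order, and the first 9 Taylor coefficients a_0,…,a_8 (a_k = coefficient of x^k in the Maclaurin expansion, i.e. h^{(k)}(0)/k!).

L = (-31 - 8·x + 16·x^2) + (-8 + 32·x)·Dx + (1 - 8·x + 16·x^2)·Dx^2  (order 2).
h: a_k = -6, -48, -285, -1520, -30401/4, -182406/5, -20429471/120, -81717884/105, -23534750593/6720, …
ICs: h(0) = -6, h′(0) = -48.

f: a_k = -2, -8, -32, -128, -512, -2048, -8192, -32768, -131072, …
g: a_k = 0, 3, 0, -1/2, 0, 1/40, 0, -1/1680, 0, …
f·g: L₀ = L_f ⊗_s L_g, ord ≤ 1·2.
h₀' ⇒ L via d/dx closure of L₀.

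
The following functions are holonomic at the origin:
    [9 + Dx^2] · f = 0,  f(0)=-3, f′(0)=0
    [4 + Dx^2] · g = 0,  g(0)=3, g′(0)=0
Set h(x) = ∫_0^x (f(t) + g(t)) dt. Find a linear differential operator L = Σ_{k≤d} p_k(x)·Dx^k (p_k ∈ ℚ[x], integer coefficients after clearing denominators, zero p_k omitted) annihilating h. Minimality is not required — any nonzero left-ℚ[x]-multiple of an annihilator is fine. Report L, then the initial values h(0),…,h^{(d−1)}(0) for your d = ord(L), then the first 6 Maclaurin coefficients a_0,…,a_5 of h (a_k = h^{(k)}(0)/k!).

f: a_k = -3, 0, 27/2, 0, -81/8, 0, …
g: a_k = 3, 0, -6, 0, 2, 0, …
Weyl lclm of L_f,L_g ⇒ L₀ (ord ≤ 4).
h=∫h₀ ⇒ L = L₀·Dx.
L = 36·Dx + 13·Dx^3 + Dx^5  (order 5).
h: a_k = 0, 0, 0, 5/2, 0, -13/8, …
ICs: h(0) = 0, h′(0) = 0, h′′(0) = 0, h′′′(0) = 15, h′′′′(0) = 0.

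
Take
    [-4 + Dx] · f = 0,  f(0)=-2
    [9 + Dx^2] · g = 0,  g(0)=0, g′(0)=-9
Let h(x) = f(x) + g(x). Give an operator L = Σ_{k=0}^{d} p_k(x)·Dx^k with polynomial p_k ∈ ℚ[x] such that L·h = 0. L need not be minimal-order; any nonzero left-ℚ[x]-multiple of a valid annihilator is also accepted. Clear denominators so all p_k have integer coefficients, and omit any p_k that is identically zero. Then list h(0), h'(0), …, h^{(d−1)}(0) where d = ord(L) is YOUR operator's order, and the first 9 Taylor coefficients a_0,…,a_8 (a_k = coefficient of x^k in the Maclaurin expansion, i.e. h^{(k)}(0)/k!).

f: a_k = -2, -8, -16, -64/3, -64/3, -256/15, -512/45, -2048/315, -1024/315, …
g: a_k = 0, -9, 0, 27/2, 0, -243/40, 0, 729/560, 0, …
Sum ⇒ L₀ = lclm(L_f,L_g) in ℚ(x)⟨Dx⟩.
L = -36 + 9·Dx - 4·Dx^2 + Dx^3  (order 3).
h: a_k = -2, -17, -16, -47/6, -64/3, -2777/120, -512/45, -26207/5040, -1024/315, …
ICs: h(0) = -2, h′(0) = -17, h′′(0) = -32.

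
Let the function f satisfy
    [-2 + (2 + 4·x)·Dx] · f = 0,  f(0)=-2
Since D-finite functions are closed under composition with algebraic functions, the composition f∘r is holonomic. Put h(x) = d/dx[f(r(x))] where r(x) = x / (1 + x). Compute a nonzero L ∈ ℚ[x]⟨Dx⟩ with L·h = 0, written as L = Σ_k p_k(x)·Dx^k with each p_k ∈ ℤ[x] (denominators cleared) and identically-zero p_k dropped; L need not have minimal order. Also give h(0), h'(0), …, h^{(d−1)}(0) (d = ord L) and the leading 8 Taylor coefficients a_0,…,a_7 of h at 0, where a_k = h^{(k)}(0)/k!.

L = (-3 - 6·x) + (-1 - 4·x - 3·x^2)·Dx  (order 1).
h: a_k = -2, 6, -15, 37, -375/4, 981/4, -5271/8, 14445/8, …
ICs: h(0) = -2.

f: a_k = -2, -2, 1, -1, 5/4, -7/4, 21/8, -33/8, …
f∘r: x↦r, Dx↦Dx/r' in L_f ⇒ L₀.
h=h₀': d/dx-closure on L₀ ⇒ L.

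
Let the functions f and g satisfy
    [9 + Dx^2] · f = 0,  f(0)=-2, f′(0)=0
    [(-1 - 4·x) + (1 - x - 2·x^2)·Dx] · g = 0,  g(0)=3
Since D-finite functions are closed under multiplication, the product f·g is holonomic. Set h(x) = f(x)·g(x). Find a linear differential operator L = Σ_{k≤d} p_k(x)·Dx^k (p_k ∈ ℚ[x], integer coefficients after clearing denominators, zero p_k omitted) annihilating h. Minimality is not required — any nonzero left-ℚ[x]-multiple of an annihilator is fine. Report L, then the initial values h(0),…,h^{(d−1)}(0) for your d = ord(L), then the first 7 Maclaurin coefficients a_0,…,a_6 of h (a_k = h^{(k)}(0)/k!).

f: a_k = -2, 0, 9, 0, -27/4, 0, 81/40, …
g: a_k = 3, 3, 9, 15, 33, 63, 129, …
L₀ := L_f ⊗_s L_g (sym. prod.), ord ≤ 2.
L = (-5 + 9·x + 18·x^2) + (2 + 8·x)·Dx + (-1 + x + 2·x^2)·Dx^2  (order 2).
h: a_k = -6, -6, 9, -3, -21/4, -45/4, -627/40, …
ICs: h(0) = -6, h′(0) = -6.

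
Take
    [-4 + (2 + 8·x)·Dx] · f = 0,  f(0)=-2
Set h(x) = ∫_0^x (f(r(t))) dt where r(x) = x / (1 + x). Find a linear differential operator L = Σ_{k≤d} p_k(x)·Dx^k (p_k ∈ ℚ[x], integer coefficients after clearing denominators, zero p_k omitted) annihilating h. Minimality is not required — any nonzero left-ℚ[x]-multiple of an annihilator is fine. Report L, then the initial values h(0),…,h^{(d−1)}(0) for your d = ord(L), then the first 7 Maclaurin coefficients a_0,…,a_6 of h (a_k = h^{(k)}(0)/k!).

L = -2·Dx + (1 + 6·x + 5·x^2)·Dx^2  (order 2).
h: a_k = 0, -2, -2, 8/3, -5, 12, -34, …
ICs: h(0) = 0, h′(0) = -2.

f: a_k = -2, -4, 4, -8, 20, -56, 168, …
f∘r: x↦r, Dx↦Dx/r' in L_f ⇒ L₀.
h=∫h₀ ⇒ L = L₀·Dx.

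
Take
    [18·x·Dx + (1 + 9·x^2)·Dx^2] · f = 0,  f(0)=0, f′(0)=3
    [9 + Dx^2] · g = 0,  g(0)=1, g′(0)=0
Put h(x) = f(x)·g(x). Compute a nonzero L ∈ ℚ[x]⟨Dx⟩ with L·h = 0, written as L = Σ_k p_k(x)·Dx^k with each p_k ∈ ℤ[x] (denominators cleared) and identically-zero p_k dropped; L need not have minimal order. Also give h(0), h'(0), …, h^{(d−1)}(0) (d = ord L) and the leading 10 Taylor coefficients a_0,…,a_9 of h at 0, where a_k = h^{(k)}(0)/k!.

L = (810 + 18954·x^2 + 72171·x^4 + 236196·x^6 + 531441·x^8) + (972·x + 14580·x^3 + 78732·x^5 + 236196·x^7)·Dx + (108 + 2592·x^2 + 13122·x^4 + 52488·x^6 + 118098·x^8)·Dx^2 + (108·x + 1620·x^3 + 8748·x^5 + 26244·x^7)·Dx^3 + (2 + 54·x^2 + 567·x^4 + 2916·x^6 + 6561·x^8)·Dx^4  (order 4).
h: a_k = 0, 3, 0, -45/2, 0, 3969/40, 0, -316143/560, 0, 16874163/4480, …
ICs: h(0) = 0, h′(0) = 3, h′′(0) = 0, h′′′(0) = -135.

f: a_k = 0, 3, 0, -9, 0, 243/5, 0, -2187/7, 0, 2187, …
g: a_k = 1, 0, -9/2, 0, 27/8, 0, -81/80, 0, 729/4480, 0, …
Product ⇒ symmetric product L₀, ord ≤ 4.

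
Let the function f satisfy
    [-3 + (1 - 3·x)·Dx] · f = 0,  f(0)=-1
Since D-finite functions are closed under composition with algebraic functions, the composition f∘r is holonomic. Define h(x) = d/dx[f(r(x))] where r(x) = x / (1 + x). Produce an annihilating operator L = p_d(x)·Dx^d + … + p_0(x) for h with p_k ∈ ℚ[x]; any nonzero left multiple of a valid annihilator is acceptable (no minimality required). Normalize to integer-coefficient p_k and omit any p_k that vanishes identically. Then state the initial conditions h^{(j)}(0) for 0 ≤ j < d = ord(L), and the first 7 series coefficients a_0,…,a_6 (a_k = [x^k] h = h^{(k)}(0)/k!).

L = 4 + (-1 + 2·x)·Dx  (order 1).
h: a_k = -3, -12, -36, -96, -240, -576, -1344, …
ICs: h(0) = -3.

f: a_k = -1, -3, -9, -27, -81, -243, -729, …
Change of var in L_f (x↦r) gives L₀.
h=h₀': d/dx-closure on L₀ ⇒ L.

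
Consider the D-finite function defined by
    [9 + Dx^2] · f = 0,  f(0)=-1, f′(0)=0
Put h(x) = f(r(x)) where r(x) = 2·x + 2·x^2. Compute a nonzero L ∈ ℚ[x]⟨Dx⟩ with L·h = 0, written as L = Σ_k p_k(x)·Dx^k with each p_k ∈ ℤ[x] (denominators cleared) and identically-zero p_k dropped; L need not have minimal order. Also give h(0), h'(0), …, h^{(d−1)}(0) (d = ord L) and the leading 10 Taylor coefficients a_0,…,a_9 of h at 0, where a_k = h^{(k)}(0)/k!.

L = (36 + 216·x + 432·x^2 + 288·x^3) - 2·Dx + (1 + 2·x)·Dx^2  (order 2).
h: a_k = -1, 0, 18, 36, -36, -216, -1296/5, 864/5, 30672/35, 33696/35, …
ICs: h(0) = -1, h′(0) = 0.

f: a_k = -1, 0, 9/2, 0, -27/8, 0, 81/80, 0, -729/4480, 0, …
h₀=f(r): pull back L_f along r ⇒ L₀.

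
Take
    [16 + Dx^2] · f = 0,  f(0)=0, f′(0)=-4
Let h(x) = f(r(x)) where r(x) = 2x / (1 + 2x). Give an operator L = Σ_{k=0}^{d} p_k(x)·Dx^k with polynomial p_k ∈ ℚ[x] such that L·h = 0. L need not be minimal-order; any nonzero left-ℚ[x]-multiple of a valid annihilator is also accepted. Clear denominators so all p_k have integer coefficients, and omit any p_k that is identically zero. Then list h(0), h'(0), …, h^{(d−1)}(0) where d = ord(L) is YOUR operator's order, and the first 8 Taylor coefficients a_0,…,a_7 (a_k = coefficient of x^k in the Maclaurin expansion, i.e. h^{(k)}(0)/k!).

f: a_k = 0, -4, 0, 32/3, 0, -128/15, 0, 1024/315, …
L₀ from L_f via x↦r, Dx↦r'^{-1}Dx.
L = 64 + (4 + 24·x + 48·x^2 + 32·x^3)·Dx + (1 + 8·x + 24·x^2 + 32·x^3 + 16·x^4)·Dx^2  (order 2).
h: a_k = 0, -8, 16, 160/3, -448, 24704/15, -3840, 1260032/315, …
ICs: h(0) = 0, h′(0) = -8.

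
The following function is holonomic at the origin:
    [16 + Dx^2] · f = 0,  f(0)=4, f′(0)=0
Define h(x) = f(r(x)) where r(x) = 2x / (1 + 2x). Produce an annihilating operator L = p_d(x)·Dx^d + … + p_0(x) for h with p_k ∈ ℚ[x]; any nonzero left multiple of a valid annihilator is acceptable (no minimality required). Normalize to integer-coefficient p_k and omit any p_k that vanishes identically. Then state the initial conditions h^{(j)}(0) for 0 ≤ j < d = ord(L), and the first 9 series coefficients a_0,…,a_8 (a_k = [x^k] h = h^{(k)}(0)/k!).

L = 64 + (4 + 24·x + 48·x^2 + 32·x^3)·Dx + (1 + 8·x + 24·x^2 + 32·x^3 + 16·x^4)·Dx^2  (order 2).
h: a_k = 4, 0, -128, 512, -2560/3, -4096/3, 702464/45, -335872/5, 12869632/63, …
ICs: h(0) = 4, h′(0) = 0.

f: a_k = 4, 0, -32, 0, 128/3, 0, -1024/45, 0, 2048/315, …
f∘r: x↦r, Dx↦Dx/r' in L_f ⇒ L₀.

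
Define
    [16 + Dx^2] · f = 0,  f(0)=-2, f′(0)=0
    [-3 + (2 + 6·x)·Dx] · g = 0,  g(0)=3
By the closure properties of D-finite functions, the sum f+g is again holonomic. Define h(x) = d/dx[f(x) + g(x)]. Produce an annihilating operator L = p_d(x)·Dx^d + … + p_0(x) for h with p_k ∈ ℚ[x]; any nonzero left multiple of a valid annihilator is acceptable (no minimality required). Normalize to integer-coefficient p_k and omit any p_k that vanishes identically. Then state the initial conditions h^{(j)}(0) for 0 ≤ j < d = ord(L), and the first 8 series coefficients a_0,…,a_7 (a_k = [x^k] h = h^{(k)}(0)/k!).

f: a_k = -2, 0, 16, 0, -64/3, 0, 512/45, 0, …
g: a_k = 3, 9/2, -27/8, 81/16, -1215/128, 5103/256, -45927/1024, 216513/2048, …
Sum ⇒ L₀ = lclm(L_f,L_g) in ℚ(x)⟨Dx⟩.
Derive L from L₀ (diff closure).
L = (-9552 - 18432·x - 27648·x^2) + (-2912 - 21024·x - 55296·x^2 - 55296·x^3)·Dx + (-597 - 1152·x - 1728·x^2)·Dx^2 + (-182 - 1314·x - 3456·x^2 - 3456·x^3)·Dx^3  (order 3).
h: a_k = 9/2, 101/4, 243/16, -11837/96, 25515/256, -1542427/7680, 1515591/2048, -2693416637/1290240, …
ICs: h(0) = 9/2, h′(0) = 101/4, h′′(0) = 243/8.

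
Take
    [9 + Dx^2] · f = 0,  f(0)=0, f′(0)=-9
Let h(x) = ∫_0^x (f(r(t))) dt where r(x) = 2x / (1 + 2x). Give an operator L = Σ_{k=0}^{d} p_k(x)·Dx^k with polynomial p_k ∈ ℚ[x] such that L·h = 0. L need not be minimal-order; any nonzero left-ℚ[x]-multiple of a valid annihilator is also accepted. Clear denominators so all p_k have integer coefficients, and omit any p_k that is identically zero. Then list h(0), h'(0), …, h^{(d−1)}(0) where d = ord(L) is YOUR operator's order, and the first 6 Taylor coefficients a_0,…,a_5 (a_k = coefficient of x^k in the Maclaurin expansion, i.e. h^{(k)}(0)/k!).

f: a_k = 0, -9, 0, 27/2, 0, -243/40, …
L₀ from L_f via x↦r, Dx↦r'^{-1}Dx.
∫: right-multiply L₀ by Dx.
L = 36·Dx + (4 + 24·x + 48·x^2 + 32·x^3)·Dx^2 + (1 + 8·x + 24·x^2 + 32·x^3 + 16·x^4)·Dx^3  (order 3).
h: a_k = 0, 0, -9, 12, 9, -504/5, …
ICs: h(0) = 0, h′(0) = 0, h′′(0) = -18.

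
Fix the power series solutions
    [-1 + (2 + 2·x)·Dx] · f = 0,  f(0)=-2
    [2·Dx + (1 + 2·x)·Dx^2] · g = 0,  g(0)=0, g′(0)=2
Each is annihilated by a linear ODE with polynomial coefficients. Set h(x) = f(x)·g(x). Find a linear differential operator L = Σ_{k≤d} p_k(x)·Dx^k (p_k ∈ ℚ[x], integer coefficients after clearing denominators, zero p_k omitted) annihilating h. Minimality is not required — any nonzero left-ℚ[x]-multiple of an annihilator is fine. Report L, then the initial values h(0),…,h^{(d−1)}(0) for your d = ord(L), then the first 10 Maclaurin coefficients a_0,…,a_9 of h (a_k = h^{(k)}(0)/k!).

f: a_k = -2, -1, 1/4, -1/8, 5/64, -7/128, 21/512, -33/1024, 429/16384, -715/32768, …
g: a_k = 0, 2, -2, 8/3, -4, 32/5, -32/3, 128/7, -32, 512/9, …
L₀ := L_f ⊗_s L_g (sym. prod.), ord ≤ 2.
L = (-1 + 2·x) + (4 + 4·x)·Dx + (4 + 16·x + 20·x^2 + 8·x^3)·Dx^2  (order 2).
h: a_k = 0, -4, 2, -17/6, 55/12, -3709/480, 4267/320, -209709/8960, 746239/17920, -38670077/516096, …
ICs: h(0) = 0, h′(0) = -4.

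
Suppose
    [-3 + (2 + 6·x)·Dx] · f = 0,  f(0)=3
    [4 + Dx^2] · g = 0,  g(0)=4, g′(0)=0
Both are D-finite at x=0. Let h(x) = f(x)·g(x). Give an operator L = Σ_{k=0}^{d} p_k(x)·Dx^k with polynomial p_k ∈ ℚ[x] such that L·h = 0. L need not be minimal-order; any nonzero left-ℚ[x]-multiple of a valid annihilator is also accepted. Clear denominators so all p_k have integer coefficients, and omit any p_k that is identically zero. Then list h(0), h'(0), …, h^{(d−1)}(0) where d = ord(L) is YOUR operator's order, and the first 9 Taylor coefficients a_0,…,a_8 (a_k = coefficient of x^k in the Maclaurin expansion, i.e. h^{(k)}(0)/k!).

f: a_k = 3, 9/2, -27/8, 81/16, -1215/128, 5103/256, -45927/1024, 216513/2048, -8444007/32768, …
g: a_k = 4, 0, -8, 0, 8/3, 0, -16/45, 0, 8/315, …
Sym-product of L_f,L_g gives L₀ (≤ ord 2).
L = (43 + 96·x + 144·x^2) + (-12 - 36·x)·Dx + (4 + 24·x + 36·x^2)·Dx^2  (order 2).
h: a_k = 12, 18, -75/2, -63/4, -95/32, 3279/64, -435961/3840, 704789/2560, -598666367/860160, …
ICs: h(0) = 12, h′(0) = 18.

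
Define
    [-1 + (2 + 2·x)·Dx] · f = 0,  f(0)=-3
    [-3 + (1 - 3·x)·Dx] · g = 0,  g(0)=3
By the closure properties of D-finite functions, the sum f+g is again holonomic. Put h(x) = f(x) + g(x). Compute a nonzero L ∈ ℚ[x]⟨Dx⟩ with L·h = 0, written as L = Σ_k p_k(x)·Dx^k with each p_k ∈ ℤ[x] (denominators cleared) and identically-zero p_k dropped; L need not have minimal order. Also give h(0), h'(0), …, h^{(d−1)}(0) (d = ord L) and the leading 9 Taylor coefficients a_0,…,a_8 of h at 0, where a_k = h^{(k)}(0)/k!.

L = (39 + 27·x) + (-73 - 138·x - 81·x^2)·Dx + (10 - 2·x - 66·x^2 - 54·x^3)·Dx^2  (order 2).
h: a_k = 0, 15/2, 219/8, 1293/16, 31119/128, 186603/256, 2239551/1024, 13436829/2048, 644973831/32768, …
ICs: h(0) = 0, h′(0) = 15/2.

f: a_k = -3, -3/2, 3/8, -3/16, 15/128, -21/256, 63/1024, -99/2048, 1287/32768, …
g: a_k = 3, 9, 27, 81, 243, 729, 2187, 6561, 19683, …
Weyl lclm of L_f,L_g ⇒ L₀ (ord ≤ 2).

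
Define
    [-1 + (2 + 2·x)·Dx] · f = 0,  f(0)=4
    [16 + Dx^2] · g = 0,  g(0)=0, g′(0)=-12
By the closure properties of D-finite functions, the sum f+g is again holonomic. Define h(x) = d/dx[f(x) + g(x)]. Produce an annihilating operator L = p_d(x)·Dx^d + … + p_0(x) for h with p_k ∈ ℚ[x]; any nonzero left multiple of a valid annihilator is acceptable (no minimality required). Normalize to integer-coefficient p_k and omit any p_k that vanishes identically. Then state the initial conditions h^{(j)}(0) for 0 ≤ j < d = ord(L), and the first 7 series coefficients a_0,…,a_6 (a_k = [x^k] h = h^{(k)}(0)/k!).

f: a_k = 4, 2, -1/2, 1/4, -5/32, 7/64, -21/256, …
g: a_k = 0, -12, 0, 32, 0, -128/5, 0, …
Weyl lclm of L_f,L_g ⇒ L₀ (ord ≤ 3).
h₀' ⇒ L via d/dx closure of L₀.
L = (-1264 - 2048·x - 1024·x^2) + (-2144 - 6240·x - 6144·x^2 - 2048·x^3)·Dx + (-79 - 128·x - 64·x^2)·Dx^2 + (-134 - 390·x - 384·x^2 - 128·x^3)·Dx^3  (order 3).
h: a_k = -10, -1, 387/4, -5/8, -8157/64, -63/128, 527753/7680, …
ICs: h(0) = -10, h′(0) = -1, h′′(0) = 387/2.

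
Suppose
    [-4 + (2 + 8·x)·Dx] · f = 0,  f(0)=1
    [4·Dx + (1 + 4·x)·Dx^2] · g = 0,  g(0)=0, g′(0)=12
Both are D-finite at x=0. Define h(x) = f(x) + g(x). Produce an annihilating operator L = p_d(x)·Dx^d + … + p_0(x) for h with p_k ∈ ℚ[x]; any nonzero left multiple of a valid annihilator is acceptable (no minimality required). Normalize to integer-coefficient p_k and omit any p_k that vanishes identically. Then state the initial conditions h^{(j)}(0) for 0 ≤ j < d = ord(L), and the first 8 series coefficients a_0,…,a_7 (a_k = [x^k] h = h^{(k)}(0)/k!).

L = 8·Dx + (10 + 40·x)·Dx^2 + (1 + 8·x + 16·x^2)·Dx^3  (order 3).
h: a_k = 1, 14, -26, 68, -202, 3212/5, -2132, 51000/7, …
ICs: h(0) = 1, h′(0) = 14, h′′(0) = -52.

f: a_k = 1, 2, -2, 4, -10, 28, -84, 264, …
g: a_k = 0, 12, -24, 64, -192, 3072/5, -2048, 49152/7, …
h₀=f+g: left-lcm gives L₀, ord ≤ 3.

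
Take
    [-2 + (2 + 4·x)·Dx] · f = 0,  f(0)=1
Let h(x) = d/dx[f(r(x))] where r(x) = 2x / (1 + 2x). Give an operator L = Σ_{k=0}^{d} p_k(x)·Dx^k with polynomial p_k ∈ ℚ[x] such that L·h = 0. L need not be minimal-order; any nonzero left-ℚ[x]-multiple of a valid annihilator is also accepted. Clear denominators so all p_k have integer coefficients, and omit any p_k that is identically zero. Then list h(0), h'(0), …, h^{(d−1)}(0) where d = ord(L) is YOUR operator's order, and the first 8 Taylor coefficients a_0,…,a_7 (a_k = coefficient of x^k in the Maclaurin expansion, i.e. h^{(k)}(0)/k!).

f: a_k = 1, 1, -1/2, 1/2, -5/8, 7/8, -21/16, 33/16, …
f∘r: x↦r, Dx↦Dx/r' in L_f ⇒ L₀.
h₀' ⇒ L via d/dx closure of L₀.
L = (-6 - 24·x) + (-1 - 8·x - 12·x^2)·Dx  (order 1).
h: a_k = 2, -12, 60, -296, 1500, -7848, 42168, -231120, …
ICs: h(0) = 2.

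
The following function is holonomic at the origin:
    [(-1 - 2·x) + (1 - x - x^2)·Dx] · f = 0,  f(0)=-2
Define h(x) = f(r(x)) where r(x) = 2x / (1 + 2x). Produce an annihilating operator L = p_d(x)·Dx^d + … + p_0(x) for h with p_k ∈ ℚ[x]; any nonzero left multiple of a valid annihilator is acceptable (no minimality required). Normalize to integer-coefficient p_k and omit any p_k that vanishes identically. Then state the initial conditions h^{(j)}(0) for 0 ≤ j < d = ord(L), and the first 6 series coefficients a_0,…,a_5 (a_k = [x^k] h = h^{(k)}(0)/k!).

f: a_k = -2, -2, -4, -6, -10, -16, …
f∘r: x↦r, Dx↦Dx/r' in L_f ⇒ L₀.
L = (2 + 12·x) + (-1 - 4·x + 8·x^3)·Dx  (order 1).
h: a_k = -2, -4, -8, 0, -32, 64, …
ICs: h(0) = -2.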